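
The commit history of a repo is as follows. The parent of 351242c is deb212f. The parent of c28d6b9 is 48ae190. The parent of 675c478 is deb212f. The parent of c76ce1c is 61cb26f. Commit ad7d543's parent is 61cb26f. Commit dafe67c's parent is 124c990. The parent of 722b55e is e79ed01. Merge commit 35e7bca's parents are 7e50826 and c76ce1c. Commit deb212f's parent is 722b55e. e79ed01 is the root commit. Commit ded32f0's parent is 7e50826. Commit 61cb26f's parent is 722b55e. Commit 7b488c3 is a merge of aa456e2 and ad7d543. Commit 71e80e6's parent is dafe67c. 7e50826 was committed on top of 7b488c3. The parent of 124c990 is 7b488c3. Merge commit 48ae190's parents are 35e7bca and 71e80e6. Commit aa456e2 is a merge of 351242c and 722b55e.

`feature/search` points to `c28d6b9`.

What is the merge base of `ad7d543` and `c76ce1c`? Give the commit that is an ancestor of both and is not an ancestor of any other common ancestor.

61cb26f

Ancestors of ad7d543: {61cb26f, 722b55e, ad7d543, e79ed01}.
Ancestors of c76ce1c: {61cb26f, 722b55e, c76ce1c, e79ed01}.
Common ancestors: {61cb26f, 722b55e, e79ed01}.
Among these, 61cb26f is not an ancestor of any other common ancestor — it is the merge base.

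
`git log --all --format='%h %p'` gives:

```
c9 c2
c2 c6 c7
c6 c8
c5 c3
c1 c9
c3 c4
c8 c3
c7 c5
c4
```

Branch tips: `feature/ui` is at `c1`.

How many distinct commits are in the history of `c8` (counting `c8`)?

Walking parent pointers from c8: reachable set = {c3, c4, c8}.
That is 3 commits.

3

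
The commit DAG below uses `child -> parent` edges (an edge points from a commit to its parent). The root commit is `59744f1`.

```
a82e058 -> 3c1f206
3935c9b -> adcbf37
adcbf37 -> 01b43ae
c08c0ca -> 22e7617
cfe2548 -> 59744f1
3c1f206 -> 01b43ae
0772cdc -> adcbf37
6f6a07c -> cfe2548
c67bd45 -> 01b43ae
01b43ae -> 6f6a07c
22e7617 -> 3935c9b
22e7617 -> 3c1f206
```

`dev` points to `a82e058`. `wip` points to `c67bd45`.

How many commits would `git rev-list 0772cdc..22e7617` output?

Reachable from 22e7617: {01b43ae, 22e7617, 3935c9b, 3c1f206, 59744f1, 6f6a07c, adcbf37, cfe2548}.
Reachable from 0772cdc: {01b43ae, 0772cdc, 59744f1, 6f6a07c, adcbf37, cfe2548}.
In 22e7617's history but not 0772cdc's: {22e7617, 3935c9b, 3c1f206} — 3 commits.

3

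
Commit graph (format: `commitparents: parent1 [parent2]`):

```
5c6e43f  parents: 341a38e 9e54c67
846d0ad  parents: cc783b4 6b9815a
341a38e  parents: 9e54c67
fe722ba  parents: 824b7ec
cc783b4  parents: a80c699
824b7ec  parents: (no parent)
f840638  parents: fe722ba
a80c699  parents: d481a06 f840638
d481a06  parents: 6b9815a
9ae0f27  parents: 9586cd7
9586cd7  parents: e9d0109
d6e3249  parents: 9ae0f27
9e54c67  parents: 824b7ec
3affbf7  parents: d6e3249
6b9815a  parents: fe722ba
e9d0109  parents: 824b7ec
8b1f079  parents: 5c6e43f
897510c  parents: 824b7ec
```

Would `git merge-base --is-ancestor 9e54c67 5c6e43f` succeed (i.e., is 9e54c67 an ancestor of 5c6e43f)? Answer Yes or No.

Ancestors of 5c6e43f (commits reachable by following parents): {341a38e, 5c6e43f, 824b7ec, 9e54c67}.
9e54c67 is in that set, so it is an ancestor of 5c6e43f.

Yes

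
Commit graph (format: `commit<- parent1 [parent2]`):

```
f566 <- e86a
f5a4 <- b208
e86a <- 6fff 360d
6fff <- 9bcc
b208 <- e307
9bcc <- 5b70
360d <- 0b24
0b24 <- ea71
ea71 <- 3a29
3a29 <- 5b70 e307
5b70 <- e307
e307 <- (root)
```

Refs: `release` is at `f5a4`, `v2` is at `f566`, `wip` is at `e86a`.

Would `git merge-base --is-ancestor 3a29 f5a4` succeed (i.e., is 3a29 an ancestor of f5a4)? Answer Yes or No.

No

Ancestors of f5a4: {b208, e307, f5a4}.
3a29 is not in that set, so it is not an ancestor of f5a4.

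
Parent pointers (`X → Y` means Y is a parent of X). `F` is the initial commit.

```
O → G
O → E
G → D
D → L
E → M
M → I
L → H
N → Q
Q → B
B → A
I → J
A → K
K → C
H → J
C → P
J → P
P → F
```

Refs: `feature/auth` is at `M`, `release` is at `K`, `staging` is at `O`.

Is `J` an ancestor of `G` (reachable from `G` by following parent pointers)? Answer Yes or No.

Ancestors of G (commits reachable by following parents): {D, F, G, H, J, L, P}.
J is in that set, so it is an ancestor of G.

Yes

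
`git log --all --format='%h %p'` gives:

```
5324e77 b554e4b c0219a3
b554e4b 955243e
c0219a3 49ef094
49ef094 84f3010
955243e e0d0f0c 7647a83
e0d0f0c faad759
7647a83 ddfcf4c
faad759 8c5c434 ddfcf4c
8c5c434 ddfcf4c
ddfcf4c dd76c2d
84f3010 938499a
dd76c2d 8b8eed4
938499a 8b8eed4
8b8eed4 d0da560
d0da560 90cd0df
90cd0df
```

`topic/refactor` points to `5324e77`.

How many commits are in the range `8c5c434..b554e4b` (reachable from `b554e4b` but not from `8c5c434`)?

Reachable from b554e4b: {7647a83, 8b8eed4, 8c5c434, 90cd0df, 955243e, b554e4b, d0da560, dd76c2d, ddfcf4c, e0d0f0c, faad759}.
Reachable from 8c5c434: {8b8eed4, 8c5c434, 90cd0df, d0da560, dd76c2d, ddfcf4c}.
In b554e4b's history but not 8c5c434's: {7647a83, 955243e, b554e4b, e0d0f0c, faad759} — 5 commits.

5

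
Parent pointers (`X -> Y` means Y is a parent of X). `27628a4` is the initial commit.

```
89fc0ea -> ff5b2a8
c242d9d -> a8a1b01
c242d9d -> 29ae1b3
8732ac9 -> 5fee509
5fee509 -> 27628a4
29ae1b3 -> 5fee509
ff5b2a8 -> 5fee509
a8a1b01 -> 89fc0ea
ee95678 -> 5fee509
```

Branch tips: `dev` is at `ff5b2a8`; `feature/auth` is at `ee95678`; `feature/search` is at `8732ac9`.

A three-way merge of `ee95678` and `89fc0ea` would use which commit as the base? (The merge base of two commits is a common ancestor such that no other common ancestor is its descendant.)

5fee509

Ancestors of ee95678: {27628a4, 5fee509, ee95678}.
Ancestors of 89fc0ea: {27628a4, 5fee509, 89fc0ea, ff5b2a8}.
Common ancestors: {27628a4, 5fee509}.
Among these, 5fee509 is not an ancestor of any other common ancestor — it is the merge base.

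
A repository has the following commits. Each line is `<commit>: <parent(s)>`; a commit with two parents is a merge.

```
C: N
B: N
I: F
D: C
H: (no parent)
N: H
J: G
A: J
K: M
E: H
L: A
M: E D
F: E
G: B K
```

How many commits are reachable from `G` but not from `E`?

7

Reachable from G: {B, C, D, E, G, H, K, M, N}.
Reachable from E: {E, H}.
In G's history but not E's: {B, C, D, G, K, M, N} — 7 commits.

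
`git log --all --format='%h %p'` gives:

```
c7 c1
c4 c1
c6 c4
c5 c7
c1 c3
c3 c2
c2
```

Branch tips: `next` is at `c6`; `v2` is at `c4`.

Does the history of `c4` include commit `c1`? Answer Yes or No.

Yes

Ancestors of c4 (commits reachable by following parents): {c1, c2, c3, c4}.
c1 is in that set, so it is an ancestor of c4.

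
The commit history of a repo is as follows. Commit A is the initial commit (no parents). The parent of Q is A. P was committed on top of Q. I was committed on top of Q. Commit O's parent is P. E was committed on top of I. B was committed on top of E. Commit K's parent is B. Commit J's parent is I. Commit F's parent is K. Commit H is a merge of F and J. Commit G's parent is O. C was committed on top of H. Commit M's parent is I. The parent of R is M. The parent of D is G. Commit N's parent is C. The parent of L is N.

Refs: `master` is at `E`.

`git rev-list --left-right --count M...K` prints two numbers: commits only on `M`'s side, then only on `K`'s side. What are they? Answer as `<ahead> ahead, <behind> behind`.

1 ahead, 3 behind

Reachable from M: {A, I, M, Q}.
Reachable from K: {A, B, E, I, K, Q}.
Only in M's history (ahead): {M} — 1.
Only in K's history (behind): {B, E, K} — 3.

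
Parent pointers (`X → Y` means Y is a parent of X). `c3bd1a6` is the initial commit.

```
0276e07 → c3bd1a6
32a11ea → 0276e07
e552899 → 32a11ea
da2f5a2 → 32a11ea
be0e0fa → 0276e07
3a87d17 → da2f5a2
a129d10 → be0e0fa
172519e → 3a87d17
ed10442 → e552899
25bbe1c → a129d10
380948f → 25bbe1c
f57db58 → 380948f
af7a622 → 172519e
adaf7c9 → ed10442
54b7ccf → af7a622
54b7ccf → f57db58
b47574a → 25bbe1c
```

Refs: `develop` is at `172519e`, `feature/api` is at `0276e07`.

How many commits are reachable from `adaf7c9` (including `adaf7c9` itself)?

Walking parent pointers from adaf7c9: reachable set = {0276e07, 32a11ea, adaf7c9, c3bd1a6, e552899, ed10442}.
That is 6 commits.

6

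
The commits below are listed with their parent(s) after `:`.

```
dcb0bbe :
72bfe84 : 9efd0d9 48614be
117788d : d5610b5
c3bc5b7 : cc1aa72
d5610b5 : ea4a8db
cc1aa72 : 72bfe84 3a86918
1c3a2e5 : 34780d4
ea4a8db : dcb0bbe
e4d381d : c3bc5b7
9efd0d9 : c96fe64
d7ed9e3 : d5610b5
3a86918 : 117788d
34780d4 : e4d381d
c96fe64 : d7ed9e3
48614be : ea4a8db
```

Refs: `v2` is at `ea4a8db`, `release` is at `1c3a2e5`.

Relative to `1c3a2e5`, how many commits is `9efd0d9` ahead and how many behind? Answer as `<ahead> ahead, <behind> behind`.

0 ahead, 9 behind

Reachable from 9efd0d9: {9efd0d9, c96fe64, d5610b5, d7ed9e3, dcb0bbe, ea4a8db}.
Reachable from 1c3a2e5: {117788d, 1c3a2e5, 34780d4, 3a86918, 48614be, 72bfe84, 9efd0d9, c3bc5b7, c96fe64, cc1aa72, d5610b5, d7ed9e3, dcb0bbe, e4d381d, ea4a8db}.
Only in 9efd0d9's history (ahead): {} — 0.
Only in 1c3a2e5's history (behind): {117788d, 1c3a2e5, 34780d4, 3a86918, 48614be, 72bfe84, c3bc5b7, cc1aa72, e4d381d} — 9.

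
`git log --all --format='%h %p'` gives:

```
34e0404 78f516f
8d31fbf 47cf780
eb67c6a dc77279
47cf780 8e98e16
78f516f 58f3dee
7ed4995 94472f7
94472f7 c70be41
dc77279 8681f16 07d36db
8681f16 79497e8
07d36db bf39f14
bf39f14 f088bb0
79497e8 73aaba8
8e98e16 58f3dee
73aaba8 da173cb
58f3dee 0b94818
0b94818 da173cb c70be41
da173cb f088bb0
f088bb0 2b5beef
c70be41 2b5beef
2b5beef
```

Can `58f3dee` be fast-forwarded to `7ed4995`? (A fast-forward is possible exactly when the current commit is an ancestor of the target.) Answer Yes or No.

No

A fast-forward from 58f3dee to 7ed4995 is possible iff 58f3dee is an ancestor of 7ed4995.
Ancestors of 7ed4995: {2b5beef, 7ed4995, 94472f7, c70be41}.
58f3dee is not among them, so fast-forward is not possible.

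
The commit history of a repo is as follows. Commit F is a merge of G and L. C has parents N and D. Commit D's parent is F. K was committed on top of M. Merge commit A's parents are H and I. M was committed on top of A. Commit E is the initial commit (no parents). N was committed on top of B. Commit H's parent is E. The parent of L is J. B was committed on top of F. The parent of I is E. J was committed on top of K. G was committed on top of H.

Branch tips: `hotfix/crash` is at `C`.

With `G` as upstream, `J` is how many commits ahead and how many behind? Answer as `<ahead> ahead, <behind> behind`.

5 ahead, 1 behind

Reachable from J: {A, E, H, I, J, K, M}.
Reachable from G: {E, G, H}.
Only in J's history (ahead): {A, I, J, K, M} — 5.
Only in G's history (behind): {G} — 1.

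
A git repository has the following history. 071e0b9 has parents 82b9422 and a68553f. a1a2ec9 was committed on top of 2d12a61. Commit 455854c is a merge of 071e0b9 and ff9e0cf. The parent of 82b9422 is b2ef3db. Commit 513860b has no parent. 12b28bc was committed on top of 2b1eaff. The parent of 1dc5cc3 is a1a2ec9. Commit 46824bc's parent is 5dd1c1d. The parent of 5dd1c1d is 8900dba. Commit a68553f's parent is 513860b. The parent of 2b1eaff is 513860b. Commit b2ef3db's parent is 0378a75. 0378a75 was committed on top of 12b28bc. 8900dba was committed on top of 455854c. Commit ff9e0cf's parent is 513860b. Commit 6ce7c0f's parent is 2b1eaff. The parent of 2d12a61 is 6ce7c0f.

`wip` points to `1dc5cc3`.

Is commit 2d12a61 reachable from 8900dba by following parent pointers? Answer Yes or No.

Ancestors of 8900dba: {0378a75, 071e0b9, 12b28bc, 2b1eaff, 455854c, 513860b, 82b9422, 8900dba, a68553f, b2ef3db, ff9e0cf}.
2d12a61 is not in that set, so it is not an ancestor of 8900dba.

No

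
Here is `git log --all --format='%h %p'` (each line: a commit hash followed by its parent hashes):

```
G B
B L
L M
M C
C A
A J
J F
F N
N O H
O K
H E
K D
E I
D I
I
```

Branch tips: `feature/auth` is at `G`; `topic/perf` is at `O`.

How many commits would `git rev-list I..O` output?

Reachable from O: {D, I, K, O}.
Reachable from I: {I}.
In O's history but not I's: {D, K, O} — 3 commits.

3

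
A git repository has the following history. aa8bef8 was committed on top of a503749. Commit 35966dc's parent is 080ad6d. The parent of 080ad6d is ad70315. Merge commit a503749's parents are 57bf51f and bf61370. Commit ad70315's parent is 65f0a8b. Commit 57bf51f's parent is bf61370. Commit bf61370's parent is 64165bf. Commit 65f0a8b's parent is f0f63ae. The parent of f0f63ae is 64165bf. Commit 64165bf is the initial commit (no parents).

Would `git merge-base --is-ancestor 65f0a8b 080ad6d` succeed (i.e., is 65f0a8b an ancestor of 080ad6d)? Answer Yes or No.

Ancestors of 080ad6d (commits reachable by following parents): {080ad6d, 64165bf, 65f0a8b, ad70315, f0f63ae}.
65f0a8b is in that set, so it is an ancestor of 080ad6d.

Yes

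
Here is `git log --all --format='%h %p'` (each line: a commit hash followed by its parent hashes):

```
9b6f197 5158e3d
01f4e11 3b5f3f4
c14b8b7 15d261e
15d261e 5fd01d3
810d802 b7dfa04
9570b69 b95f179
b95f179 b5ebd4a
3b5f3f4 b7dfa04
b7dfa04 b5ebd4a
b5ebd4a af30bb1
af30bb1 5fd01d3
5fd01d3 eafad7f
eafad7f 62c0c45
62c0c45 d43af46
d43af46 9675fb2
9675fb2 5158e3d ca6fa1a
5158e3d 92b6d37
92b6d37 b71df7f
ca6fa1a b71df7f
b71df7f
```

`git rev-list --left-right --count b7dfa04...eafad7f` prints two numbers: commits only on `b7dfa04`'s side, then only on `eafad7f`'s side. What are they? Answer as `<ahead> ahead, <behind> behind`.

4 ahead, 0 behind

Reachable from b7dfa04: {5158e3d, 5fd01d3, 62c0c45, 92b6d37, 9675fb2, af30bb1, b5ebd4a, b71df7f, b7dfa04, ca6fa1a, d43af46, eafad7f}.
Reachable from eafad7f: {5158e3d, 62c0c45, 92b6d37, 9675fb2, b71df7f, ca6fa1a, d43af46, eafad7f}.
Only in b7dfa04's history (ahead): {5fd01d3, af30bb1, b5ebd4a, b7dfa04} — 4.
Only in eafad7f's history (behind): {} — 0.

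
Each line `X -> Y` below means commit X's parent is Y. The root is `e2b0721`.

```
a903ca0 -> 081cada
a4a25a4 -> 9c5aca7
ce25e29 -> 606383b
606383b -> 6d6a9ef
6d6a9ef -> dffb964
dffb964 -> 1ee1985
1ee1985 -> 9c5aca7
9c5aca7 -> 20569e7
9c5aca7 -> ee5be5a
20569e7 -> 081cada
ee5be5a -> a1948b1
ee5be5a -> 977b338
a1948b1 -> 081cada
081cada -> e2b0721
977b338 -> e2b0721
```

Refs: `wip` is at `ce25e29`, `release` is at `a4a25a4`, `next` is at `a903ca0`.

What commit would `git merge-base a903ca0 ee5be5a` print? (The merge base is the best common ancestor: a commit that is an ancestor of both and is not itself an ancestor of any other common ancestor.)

Ancestors of a903ca0: {081cada, a903ca0, e2b0721}.
Ancestors of ee5be5a: {081cada, 977b338, a1948b1, e2b0721, ee5be5a}.
Common ancestors: {081cada, e2b0721}.
Among these, 081cada is not an ancestor of any other common ancestor — it is the merge base.

081cada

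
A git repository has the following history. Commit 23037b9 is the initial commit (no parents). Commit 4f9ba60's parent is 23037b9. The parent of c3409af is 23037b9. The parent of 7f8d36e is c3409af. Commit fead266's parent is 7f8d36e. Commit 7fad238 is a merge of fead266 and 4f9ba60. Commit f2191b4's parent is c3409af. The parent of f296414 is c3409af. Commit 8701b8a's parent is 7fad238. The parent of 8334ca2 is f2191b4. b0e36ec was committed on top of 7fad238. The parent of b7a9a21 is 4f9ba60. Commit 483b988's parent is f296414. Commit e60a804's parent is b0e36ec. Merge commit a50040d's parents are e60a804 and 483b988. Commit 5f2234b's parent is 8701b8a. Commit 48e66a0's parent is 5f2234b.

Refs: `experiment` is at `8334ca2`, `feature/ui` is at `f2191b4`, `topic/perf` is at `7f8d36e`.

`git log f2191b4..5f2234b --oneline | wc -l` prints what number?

Reachable from 5f2234b: {23037b9, 4f9ba60, 5f2234b, 7f8d36e, 7fad238, 8701b8a, c3409af, fead266}.
Reachable from f2191b4: {23037b9, c3409af, f2191b4}.
In 5f2234b's history but not f2191b4's: {4f9ba60, 5f2234b, 7f8d36e, 7fad238, 8701b8a, fead266} — 6 commits.

6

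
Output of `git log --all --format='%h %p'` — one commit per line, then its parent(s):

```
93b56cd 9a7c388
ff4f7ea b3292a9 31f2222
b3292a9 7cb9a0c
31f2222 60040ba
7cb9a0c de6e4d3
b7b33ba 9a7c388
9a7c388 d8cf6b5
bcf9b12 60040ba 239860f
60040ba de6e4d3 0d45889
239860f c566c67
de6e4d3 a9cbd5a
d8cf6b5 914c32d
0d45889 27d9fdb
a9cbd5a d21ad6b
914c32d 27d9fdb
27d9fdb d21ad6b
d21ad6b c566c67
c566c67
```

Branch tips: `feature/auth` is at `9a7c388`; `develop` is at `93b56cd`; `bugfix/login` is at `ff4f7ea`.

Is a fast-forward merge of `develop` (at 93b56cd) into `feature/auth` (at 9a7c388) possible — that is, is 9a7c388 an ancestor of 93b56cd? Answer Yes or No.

A fast-forward from 9a7c388 to 93b56cd is possible iff 9a7c388 is an ancestor of 93b56cd.
Ancestors of 93b56cd: {27d9fdb, 914c32d, 93b56cd, 9a7c388, c566c67, d21ad6b, d8cf6b5}.
9a7c388 is among them, so fast-forward is possible.

Yes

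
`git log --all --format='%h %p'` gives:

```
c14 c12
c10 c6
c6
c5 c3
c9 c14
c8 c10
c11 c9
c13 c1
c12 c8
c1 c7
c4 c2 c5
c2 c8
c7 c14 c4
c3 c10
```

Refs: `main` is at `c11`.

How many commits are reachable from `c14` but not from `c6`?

Reachable from c14: {c10, c12, c14, c6, c8}.
Reachable from c6: {c6}.
In c14's history but not c6's: {c10, c12, c14, c8} — 4 commits.

4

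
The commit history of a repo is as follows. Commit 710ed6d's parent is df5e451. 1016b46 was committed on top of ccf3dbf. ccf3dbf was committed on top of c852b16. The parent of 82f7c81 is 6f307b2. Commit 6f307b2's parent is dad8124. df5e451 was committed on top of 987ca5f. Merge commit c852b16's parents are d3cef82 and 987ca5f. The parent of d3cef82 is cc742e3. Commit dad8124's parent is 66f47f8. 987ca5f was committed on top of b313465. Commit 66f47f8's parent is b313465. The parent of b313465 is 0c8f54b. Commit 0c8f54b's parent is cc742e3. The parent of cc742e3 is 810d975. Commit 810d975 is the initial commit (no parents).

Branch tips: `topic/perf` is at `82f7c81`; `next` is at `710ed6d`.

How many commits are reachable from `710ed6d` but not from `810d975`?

6

Reachable from 710ed6d: {0c8f54b, 710ed6d, 810d975, 987ca5f, b313465, cc742e3, df5e451}.
Reachable from 810d975: {810d975}.
In 710ed6d's history but not 810d975's: {0c8f54b, 710ed6d, 987ca5f, b313465, cc742e3, df5e451} — 6 commits.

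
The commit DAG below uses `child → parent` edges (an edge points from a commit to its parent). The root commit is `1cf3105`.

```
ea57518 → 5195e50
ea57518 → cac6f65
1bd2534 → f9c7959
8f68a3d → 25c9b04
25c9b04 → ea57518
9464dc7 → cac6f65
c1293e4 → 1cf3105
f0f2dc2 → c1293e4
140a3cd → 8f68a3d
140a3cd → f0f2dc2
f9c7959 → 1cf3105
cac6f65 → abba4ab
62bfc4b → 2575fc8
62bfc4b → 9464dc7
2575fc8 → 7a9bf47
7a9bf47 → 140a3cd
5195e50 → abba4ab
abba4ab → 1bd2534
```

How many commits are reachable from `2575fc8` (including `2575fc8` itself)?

14

Walking parent pointers from 2575fc8: reachable set = {140a3cd, 1bd2534, 1cf3105, 2575fc8, 25c9b04, 5195e50, 7a9bf47, 8f68a3d, abba4ab, c1293e4, cac6f65, ea57518, f0f2dc2, f9c7959}.
That is 14 commits.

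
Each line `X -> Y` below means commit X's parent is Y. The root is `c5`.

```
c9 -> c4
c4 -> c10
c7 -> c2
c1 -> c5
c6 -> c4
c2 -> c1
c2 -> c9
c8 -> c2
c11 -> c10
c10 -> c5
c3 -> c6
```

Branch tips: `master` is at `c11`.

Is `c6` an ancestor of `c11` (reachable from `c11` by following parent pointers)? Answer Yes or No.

No

Ancestors of c11: {c10, c11, c5}.
c6 is not in that set, so it is not an ancestor of c11.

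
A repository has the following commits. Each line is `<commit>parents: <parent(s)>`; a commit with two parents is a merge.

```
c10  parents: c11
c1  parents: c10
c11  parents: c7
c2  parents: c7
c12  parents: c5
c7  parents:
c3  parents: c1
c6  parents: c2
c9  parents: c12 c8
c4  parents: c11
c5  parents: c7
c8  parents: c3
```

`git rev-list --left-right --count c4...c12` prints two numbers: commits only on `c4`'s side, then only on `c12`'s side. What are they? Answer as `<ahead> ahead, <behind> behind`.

Reachable from c4: {c11, c4, c7}.
Reachable from c12: {c12, c5, c7}.
Only in c4's history (ahead): {c11, c4} — 2.
Only in c12's history (behind): {c12, c5} — 2.

2 ahead, 2 behind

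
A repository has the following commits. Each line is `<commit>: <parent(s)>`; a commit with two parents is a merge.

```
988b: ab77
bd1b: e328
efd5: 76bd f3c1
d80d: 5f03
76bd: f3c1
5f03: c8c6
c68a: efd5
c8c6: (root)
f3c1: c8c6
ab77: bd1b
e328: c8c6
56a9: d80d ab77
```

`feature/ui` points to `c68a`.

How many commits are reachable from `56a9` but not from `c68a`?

Reachable from 56a9: {56a9, 5f03, ab77, bd1b, c8c6, d80d, e328}.
Reachable from c68a: {76bd, c68a, c8c6, efd5, f3c1}.
In 56a9's history but not c68a's: {56a9, 5f03, ab77, bd1b, d80d, e328} — 6 commits.

6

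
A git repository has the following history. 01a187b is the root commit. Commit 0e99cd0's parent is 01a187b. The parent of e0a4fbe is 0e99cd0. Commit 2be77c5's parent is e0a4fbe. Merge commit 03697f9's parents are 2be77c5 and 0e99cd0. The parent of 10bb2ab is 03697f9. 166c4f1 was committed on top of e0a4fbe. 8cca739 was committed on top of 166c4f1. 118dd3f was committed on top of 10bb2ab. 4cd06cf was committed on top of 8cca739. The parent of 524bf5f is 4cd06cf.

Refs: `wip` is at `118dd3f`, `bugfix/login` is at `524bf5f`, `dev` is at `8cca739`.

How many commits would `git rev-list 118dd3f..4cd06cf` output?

Reachable from 4cd06cf: {01a187b, 0e99cd0, 166c4f1, 4cd06cf, 8cca739, e0a4fbe}.
Reachable from 118dd3f: {01a187b, 03697f9, 0e99cd0, 10bb2ab, 118dd3f, 2be77c5, e0a4fbe}.
In 4cd06cf's history but not 118dd3f's: {166c4f1, 4cd06cf, 8cca739} — 3 commits.

3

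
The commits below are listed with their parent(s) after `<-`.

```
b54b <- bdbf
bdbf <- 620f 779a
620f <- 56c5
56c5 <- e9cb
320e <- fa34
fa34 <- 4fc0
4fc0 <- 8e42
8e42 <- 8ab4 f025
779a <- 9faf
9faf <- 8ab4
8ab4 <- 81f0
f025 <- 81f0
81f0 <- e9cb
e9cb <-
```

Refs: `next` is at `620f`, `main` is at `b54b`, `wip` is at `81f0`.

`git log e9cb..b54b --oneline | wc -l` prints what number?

Reachable from b54b: {56c5, 620f, 779a, 81f0, 8ab4, 9faf, b54b, bdbf, e9cb}.
Reachable from e9cb: {e9cb}.
In b54b's history but not e9cb's: {56c5, 620f, 779a, 81f0, 8ab4, 9faf, b54b, bdbf} — 8 commits.

8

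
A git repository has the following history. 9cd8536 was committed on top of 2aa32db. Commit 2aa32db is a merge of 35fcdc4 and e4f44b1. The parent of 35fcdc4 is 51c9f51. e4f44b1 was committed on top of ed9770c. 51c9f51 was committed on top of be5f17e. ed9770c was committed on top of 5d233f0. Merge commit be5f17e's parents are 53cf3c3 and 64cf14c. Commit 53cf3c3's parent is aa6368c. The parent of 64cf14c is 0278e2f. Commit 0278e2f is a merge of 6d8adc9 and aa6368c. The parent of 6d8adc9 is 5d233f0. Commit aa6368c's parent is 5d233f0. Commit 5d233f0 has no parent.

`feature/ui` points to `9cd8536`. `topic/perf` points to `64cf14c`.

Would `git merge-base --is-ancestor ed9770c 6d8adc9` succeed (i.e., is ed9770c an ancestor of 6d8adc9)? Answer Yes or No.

No

Ancestors of 6d8adc9: {5d233f0, 6d8adc9}.
ed9770c is not in that set, so it is not an ancestor of 6d8adc9.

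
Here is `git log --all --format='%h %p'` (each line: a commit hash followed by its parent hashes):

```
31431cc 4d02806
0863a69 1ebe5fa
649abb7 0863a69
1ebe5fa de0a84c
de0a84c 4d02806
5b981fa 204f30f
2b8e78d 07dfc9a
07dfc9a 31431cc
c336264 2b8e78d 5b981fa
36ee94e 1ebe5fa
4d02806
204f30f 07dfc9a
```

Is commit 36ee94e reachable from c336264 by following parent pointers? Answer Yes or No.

Ancestors of c336264: {07dfc9a, 204f30f, 2b8e78d, 31431cc, 4d02806, 5b981fa, c336264}.
36ee94e is not in that set, so it is not an ancestor of c336264.

No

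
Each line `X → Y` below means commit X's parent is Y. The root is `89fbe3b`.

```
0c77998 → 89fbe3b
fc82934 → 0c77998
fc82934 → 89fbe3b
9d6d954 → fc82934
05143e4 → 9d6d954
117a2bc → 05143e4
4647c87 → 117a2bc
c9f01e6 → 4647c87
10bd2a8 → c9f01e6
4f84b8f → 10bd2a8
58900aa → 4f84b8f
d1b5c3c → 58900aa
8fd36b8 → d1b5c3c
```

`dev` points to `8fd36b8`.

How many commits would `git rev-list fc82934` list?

3

Walking parent pointers from fc82934: reachable set = {0c77998, 89fbe3b, fc82934}.
That is 3 commits.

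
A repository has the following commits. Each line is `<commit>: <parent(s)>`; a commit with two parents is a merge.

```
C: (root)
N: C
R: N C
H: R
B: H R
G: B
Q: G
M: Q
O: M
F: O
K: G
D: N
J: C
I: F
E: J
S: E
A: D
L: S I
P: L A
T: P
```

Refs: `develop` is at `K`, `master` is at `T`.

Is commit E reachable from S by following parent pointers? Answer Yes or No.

Ancestors of S (commits reachable by following parents): {C, E, J, S}.
E is in that set, so it is an ancestor of S.

Yes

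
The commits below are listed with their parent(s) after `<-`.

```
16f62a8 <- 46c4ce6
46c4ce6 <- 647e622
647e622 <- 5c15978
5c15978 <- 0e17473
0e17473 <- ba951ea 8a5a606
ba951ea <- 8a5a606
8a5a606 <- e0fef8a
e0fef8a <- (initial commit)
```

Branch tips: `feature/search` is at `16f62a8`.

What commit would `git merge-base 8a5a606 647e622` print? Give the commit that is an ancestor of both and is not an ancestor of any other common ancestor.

Ancestors of 8a5a606: {8a5a606, e0fef8a}.
Ancestors of 647e622: {0e17473, 5c15978, 647e622, 8a5a606, ba951ea, e0fef8a}.
Common ancestors: {8a5a606, e0fef8a}.
Among these, 8a5a606 is not an ancestor of any other common ancestor — it is the merge base.

8a5a606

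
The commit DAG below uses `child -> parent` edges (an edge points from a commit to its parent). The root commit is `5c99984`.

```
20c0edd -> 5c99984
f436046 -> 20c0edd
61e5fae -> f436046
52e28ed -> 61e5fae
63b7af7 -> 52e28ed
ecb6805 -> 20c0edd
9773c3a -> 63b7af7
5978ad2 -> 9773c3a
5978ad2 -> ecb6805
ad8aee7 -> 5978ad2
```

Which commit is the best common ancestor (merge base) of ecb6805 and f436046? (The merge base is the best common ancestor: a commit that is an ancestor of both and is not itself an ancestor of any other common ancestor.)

Ancestors of ecb6805: {20c0edd, 5c99984, ecb6805}.
Ancestors of f436046: {20c0edd, 5c99984, f436046}.
Common ancestors: {20c0edd, 5c99984}.
Among these, 20c0edd is not an ancestor of any other common ancestor — it is the merge base.

20c0edd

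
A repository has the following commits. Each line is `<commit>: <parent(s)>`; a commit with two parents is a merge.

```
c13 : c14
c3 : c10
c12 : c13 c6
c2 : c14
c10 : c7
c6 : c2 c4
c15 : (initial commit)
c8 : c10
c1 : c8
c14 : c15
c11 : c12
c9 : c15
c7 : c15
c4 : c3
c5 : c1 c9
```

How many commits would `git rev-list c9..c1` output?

Reachable from c1: {c1, c10, c15, c7, c8}.
Reachable from c9: {c15, c9}.
In c1's history but not c9's: {c1, c10, c7, c8} — 4 commits.

4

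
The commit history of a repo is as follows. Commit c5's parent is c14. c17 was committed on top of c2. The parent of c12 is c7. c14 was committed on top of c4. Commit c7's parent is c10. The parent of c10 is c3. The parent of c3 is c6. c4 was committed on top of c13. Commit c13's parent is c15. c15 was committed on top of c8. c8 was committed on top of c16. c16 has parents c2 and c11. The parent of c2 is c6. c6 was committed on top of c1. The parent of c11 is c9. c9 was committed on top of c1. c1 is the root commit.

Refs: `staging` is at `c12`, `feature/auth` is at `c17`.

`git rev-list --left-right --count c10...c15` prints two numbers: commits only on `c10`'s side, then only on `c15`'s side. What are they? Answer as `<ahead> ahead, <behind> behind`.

2 ahead, 6 behind

Reachable from c10: {c1, c10, c3, c6}.
Reachable from c15: {c1, c11, c15, c16, c2, c6, c8, c9}.
Only in c10's history (ahead): {c10, c3} — 2.
Only in c15's history (behind): {c11, c15, c16, c2, c8, c9} — 6.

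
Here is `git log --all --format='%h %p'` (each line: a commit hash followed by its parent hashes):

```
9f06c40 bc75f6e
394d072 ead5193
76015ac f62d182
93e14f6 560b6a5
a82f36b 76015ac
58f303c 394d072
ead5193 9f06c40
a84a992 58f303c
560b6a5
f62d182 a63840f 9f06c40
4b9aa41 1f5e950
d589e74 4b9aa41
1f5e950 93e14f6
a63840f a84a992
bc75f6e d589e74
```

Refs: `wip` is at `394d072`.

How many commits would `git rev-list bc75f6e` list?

Walking parent pointers from bc75f6e: reachable set = {1f5e950, 4b9aa41, 560b6a5, 93e14f6, bc75f6e, d589e74}.
That is 6 commits.

6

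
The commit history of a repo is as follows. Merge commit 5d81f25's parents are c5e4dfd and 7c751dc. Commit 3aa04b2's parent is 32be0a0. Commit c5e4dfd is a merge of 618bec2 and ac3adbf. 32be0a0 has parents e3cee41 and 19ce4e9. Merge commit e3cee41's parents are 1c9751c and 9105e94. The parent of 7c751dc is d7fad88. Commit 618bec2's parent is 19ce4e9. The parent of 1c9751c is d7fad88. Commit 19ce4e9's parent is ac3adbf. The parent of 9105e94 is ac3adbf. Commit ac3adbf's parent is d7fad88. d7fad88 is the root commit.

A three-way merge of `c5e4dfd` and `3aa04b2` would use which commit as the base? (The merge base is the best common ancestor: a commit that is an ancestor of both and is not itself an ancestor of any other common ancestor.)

Ancestors of c5e4dfd: {19ce4e9, 618bec2, ac3adbf, c5e4dfd, d7fad88}.
Ancestors of 3aa04b2: {19ce4e9, 1c9751c, 32be0a0, 3aa04b2, 9105e94, ac3adbf, d7fad88, e3cee41}.
Common ancestors: {19ce4e9, ac3adbf, d7fad88}.
Among these, 19ce4e9 is not an ancestor of any other common ancestor — it is the merge base.

19ce4e9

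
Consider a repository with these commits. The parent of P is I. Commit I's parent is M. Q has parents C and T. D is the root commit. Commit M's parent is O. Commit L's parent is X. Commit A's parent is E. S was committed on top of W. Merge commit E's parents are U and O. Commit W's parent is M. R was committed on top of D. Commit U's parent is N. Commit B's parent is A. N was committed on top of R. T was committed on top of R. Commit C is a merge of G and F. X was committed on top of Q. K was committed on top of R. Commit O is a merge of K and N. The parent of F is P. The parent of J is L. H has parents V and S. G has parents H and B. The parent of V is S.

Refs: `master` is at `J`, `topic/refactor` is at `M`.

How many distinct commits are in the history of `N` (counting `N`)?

3

Walking parent pointers from N: reachable set = {D, N, R}.
That is 3 commits.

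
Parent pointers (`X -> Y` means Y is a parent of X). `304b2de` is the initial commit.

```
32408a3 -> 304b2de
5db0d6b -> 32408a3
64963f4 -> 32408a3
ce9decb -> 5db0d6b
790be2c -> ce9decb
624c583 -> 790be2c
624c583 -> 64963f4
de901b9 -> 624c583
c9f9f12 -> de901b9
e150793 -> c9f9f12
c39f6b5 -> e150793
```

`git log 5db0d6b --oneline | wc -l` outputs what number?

Walking parent pointers from 5db0d6b: reachable set = {304b2de, 32408a3, 5db0d6b}.
That is 3 commits.

3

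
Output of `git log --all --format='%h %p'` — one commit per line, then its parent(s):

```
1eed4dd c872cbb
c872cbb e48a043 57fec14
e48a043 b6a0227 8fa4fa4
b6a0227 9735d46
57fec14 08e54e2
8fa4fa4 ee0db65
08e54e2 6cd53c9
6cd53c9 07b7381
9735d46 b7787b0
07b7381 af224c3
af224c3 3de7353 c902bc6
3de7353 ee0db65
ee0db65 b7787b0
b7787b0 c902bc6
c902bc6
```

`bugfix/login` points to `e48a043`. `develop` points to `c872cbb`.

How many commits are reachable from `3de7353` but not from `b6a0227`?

2

Reachable from 3de7353: {3de7353, b7787b0, c902bc6, ee0db65}.
Reachable from b6a0227: {9735d46, b6a0227, b7787b0, c902bc6}.
In 3de7353's history but not b6a0227's: {3de7353, ee0db65} — 2 commits.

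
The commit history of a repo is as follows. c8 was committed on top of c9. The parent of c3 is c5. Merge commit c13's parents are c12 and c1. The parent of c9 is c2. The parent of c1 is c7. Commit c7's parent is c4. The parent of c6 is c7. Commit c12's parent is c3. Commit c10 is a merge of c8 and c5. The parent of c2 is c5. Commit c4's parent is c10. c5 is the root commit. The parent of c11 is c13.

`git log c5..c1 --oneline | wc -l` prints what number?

Reachable from c1: {c1, c10, c2, c4, c5, c7, c8, c9}.
Reachable from c5: {c5}.
In c1's history but not c5's: {c1, c10, c2, c4, c7, c8, c9} — 7 commits.

7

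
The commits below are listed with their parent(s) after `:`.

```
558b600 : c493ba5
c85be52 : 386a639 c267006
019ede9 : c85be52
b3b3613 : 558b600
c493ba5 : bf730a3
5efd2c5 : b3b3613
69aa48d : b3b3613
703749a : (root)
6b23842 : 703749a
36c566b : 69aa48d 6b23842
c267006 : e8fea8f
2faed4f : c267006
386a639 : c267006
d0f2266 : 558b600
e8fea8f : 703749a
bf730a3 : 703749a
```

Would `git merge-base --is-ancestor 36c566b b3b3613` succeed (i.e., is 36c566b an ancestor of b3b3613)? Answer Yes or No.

Ancestors of b3b3613: {558b600, 703749a, b3b3613, bf730a3, c493ba5}.
36c566b is not in that set, so it is not an ancestor of b3b3613.

No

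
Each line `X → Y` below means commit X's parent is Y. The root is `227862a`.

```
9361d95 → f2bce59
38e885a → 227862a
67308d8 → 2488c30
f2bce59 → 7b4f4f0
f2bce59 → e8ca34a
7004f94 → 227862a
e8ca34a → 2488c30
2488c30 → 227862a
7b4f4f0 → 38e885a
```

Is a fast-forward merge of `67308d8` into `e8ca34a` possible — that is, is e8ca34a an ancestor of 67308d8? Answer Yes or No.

A fast-forward from e8ca34a to 67308d8 is possible iff e8ca34a is an ancestor of 67308d8.
Ancestors of 67308d8: {227862a, 2488c30, 67308d8}.
e8ca34a is not among them, so fast-forward is not possible.

No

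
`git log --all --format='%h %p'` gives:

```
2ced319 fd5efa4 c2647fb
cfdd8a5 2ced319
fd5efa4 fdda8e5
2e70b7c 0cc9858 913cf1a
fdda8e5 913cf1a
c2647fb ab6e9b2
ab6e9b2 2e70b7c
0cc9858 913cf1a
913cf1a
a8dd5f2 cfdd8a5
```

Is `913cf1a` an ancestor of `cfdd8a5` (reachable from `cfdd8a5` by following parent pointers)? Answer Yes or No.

Yes

Ancestors of cfdd8a5 (commits reachable by following parents): {0cc9858, 2ced319, 2e70b7c, 913cf1a, ab6e9b2, c2647fb, cfdd8a5, fd5efa4, fdda8e5}.
913cf1a is in that set, so it is an ancestor of cfdd8a5.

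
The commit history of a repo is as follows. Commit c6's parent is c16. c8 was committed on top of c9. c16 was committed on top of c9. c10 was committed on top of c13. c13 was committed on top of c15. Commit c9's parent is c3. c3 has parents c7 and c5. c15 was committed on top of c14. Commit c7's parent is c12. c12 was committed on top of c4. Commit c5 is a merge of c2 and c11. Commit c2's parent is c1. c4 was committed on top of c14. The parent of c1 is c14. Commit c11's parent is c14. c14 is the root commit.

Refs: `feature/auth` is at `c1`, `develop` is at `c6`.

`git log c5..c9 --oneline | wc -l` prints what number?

Reachable from c9: {c1, c11, c12, c14, c2, c3, c4, c5, c7, c9}.
Reachable from c5: {c1, c11, c14, c2, c5}.
In c9's history but not c5's: {c12, c3, c4, c7, c9} — 5 commits.

5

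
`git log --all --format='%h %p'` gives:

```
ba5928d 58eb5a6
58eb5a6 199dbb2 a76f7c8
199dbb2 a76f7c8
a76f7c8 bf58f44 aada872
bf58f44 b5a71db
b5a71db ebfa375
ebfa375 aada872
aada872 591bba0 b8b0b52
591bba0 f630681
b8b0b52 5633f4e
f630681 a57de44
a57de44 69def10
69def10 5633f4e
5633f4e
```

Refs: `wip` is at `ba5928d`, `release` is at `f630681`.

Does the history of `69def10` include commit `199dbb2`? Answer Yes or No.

Ancestors of 69def10: {5633f4e, 69def10}.
199dbb2 is not in that set, so it is not an ancestor of 69def10.

No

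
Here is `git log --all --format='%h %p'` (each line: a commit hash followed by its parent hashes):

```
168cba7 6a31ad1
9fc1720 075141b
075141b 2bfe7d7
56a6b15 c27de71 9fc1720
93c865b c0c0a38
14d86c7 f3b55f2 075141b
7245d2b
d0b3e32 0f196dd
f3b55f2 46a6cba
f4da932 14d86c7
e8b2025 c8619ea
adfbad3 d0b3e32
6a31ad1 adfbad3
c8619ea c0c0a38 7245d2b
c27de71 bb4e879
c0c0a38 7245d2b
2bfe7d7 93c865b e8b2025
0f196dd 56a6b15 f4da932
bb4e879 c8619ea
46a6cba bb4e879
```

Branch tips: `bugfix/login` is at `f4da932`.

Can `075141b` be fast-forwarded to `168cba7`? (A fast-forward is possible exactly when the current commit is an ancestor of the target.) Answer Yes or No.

Yes

A fast-forward from 075141b to 168cba7 is possible iff 075141b is an ancestor of 168cba7.
Ancestors of 168cba7: {075141b, 0f196dd, 14d86c7, 168cba7, 2bfe7d7, 46a6cba, 56a6b15, 6a31ad1, 7245d2b, 93c865b, 9fc1720, adfbad3, bb4e879, c0c0a38, c27de71, c8619ea, d0b3e32, e8b2025, f3b55f2, f4da932}.
075141b is among them, so fast-forward is possible.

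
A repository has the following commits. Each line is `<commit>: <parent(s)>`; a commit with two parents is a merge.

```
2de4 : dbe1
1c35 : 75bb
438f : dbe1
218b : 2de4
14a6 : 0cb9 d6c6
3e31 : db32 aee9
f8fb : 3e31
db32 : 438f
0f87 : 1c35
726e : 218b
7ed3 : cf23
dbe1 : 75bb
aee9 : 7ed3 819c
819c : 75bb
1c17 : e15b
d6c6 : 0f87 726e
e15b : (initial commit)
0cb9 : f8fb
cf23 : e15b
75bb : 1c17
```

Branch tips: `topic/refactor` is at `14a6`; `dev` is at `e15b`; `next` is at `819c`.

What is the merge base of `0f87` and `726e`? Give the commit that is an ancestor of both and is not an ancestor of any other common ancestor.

Ancestors of 0f87: {0f87, 1c17, 1c35, 75bb, e15b}.
Ancestors of 726e: {1c17, 218b, 2de4, 726e, 75bb, dbe1, e15b}.
Common ancestors: {1c17, 75bb, e15b}.
Among these, 75bb is not an ancestor of any other common ancestor — it is the merge base.

75bb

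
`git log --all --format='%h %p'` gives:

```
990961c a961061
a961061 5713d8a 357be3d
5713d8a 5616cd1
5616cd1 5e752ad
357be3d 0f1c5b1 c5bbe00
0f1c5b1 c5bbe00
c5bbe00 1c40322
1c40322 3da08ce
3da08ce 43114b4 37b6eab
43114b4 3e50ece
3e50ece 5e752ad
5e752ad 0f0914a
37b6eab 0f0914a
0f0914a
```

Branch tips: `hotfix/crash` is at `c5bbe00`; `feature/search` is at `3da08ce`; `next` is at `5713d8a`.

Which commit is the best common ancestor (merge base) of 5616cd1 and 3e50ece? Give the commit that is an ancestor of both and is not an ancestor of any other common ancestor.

Ancestors of 5616cd1: {0f0914a, 5616cd1, 5e752ad}.
Ancestors of 3e50ece: {0f0914a, 3e50ece, 5e752ad}.
Common ancestors: {0f0914a, 5e752ad}.
Among these, 5e752ad is not an ancestor of any other common ancestor — it is the merge base.

5e752ad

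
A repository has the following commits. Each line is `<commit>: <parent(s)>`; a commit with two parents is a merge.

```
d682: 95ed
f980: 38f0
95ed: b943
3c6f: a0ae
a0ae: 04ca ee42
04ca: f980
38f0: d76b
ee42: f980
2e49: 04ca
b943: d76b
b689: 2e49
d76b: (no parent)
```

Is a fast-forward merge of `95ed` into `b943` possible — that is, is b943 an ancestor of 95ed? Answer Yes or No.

Yes

A fast-forward from b943 to 95ed is possible iff b943 is an ancestor of 95ed.
Ancestors of 95ed: {95ed, b943, d76b}.
b943 is among them, so fast-forward is possible.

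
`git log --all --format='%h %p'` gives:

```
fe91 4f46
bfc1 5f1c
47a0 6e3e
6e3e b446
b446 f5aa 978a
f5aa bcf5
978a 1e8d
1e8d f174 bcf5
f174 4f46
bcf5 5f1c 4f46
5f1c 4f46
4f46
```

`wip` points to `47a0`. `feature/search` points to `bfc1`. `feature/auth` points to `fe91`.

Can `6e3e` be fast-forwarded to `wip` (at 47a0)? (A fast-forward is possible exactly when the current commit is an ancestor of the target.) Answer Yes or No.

Yes

A fast-forward from 6e3e to 47a0 is possible iff 6e3e is an ancestor of 47a0.
Ancestors of 47a0: {1e8d, 47a0, 4f46, 5f1c, 6e3e, 978a, b446, bcf5, f174, f5aa}.
6e3e is among them, so fast-forward is possible.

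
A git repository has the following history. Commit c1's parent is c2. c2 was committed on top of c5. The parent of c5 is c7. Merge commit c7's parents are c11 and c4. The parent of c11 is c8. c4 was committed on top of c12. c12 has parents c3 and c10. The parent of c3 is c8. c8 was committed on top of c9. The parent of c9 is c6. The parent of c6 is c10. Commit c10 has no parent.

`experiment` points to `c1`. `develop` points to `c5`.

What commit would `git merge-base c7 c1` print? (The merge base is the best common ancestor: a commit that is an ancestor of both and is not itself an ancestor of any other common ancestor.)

c7

Ancestors of c7: {c10, c11, c12, c3, c4, c6, c7, c8, c9}.
Ancestors of c1: {c1, c10, c11, c12, c2, c3, c4, c5, c6, c7, c8, c9}.
Common ancestors: {c10, c11, c12, c3, c4, c6, c7, c8, c9}.
Among these, c7 is not an ancestor of any other common ancestor — it is the merge base.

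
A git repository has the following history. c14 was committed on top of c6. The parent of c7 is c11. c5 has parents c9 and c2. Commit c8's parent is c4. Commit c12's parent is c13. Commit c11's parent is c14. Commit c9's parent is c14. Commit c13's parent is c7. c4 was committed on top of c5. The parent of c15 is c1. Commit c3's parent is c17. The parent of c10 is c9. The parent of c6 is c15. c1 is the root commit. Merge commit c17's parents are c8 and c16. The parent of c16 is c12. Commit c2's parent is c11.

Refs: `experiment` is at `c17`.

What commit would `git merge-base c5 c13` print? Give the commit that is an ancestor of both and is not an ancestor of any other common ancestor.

c11

Ancestors of c5: {c1, c11, c14, c15, c2, c5, c6, c9}.
Ancestors of c13: {c1, c11, c13, c14, c15, c6, c7}.
Common ancestors: {c1, c11, c14, c15, c6}.
Among these, c11 is not an ancestor of any other common ancestor — it is the merge base.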